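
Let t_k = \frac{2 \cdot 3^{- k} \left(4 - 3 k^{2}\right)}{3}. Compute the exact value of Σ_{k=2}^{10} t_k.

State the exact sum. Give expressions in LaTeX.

Σ = -334216/177147

t_(k+1)/t_k = (3*(k + 1)**2 - 4)/(3*(3*k**2 - 4)).
A = 1/3, B = 1, C = k**2 - 4/3.
Solve (1/3)·f(k+1) − (1)·f(k) = k**2 - 4/3.
d = 2 from the (0,0,2) case.
Coefficient equations give f(k) = -(3*k**2 + 3*k - 1)/2.
Get s_k = R·t_k = (3*k**2 + 3*k - 1)/3**k with R(k) = B(k−1)f(k)/C(k) = -3*(3*k**2 + 3*k - 1)/(2*(3*k**2 - 4)).
s_(k+1) − s_k = 2*(4 - 3*k**2)/(3*3**k) = t_k.
Telescoping: Σ = s_(11) − s_(2) = 395/177147 − (17/9) = -334216/177147.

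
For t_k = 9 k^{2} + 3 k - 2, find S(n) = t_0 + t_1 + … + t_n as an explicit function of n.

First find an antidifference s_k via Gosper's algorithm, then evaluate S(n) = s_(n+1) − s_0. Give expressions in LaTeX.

S(n) = 3 n^{3} + 6 n^{2} + n - 2

t_(k+1)/t_k = (3*k + 5)/(3*k - 1).
So A=1 and B=1, with C=k**2 + k/3 - 2/9.
Set up (1)·f(k+1) − (1)·f(k) − (k**2 + k/3 - 2/9) = 0.
Bound: deg f ≤ 3.
Coefficient equations give f(k) = k*(3*k**2 - 3*k - 2)/9.
Then R = B(k−1)f/C = k*(3*k**2 - 3*k - 2)/((3*k - 1)*(3*k + 2)), so s_k = R(k)·t_k = k*(3*k**2 - 3*k - 2).
Δs = 9*k**2 + 3*k - 2, as required.
s_(n+1) = 3*n**3 + 6*n**2 + n - 2 and s_(0) = 0, so S(n) = 3*n**3 + 6*n**2 + n - 2.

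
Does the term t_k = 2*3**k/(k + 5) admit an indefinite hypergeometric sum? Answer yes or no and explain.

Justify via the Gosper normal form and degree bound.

Step 1: r(k) = 3*(k + 5)/(k + 6).
A = 3*k + 15, B = k + 6, C = 1.
f must satisfy (3*k + 15)·f(k+1) − (k + 5)·f(k) = 1.
d = -1 from the (1,1,0) case.
deg f ≤ -1 is impossible — no certificate.

No. Not Gosper-summable.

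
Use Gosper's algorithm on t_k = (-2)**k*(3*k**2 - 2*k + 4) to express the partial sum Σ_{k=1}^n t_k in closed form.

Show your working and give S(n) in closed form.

S(n) = 2*(-2)**n*n**2 + 2*(-2)**n - 2

Compute t_(k+1)/t_k: get 2*(2*k - 3*(k + 1)**2 - 2)/(3*k**2 - 2*k + 4).
Gosper form: A/B · C(k+1)/C(k) with A=-2, B=1, C=k**2 - 2*k/3 + 4/3.
Need (-2)·f(k+1) − (1)·f(k) = k**2 - 2*k/3 + 4/3.
From deg A=0, deg B=0, deg C=2: d=2.
Solve for f: f(k) = -(k**2 - 2*k + 2)/3 (degree 2 ≤ 2).
R(k) = B(k−1)·f(k)/C(k) = -(k**2 - 2*k + 2)/(3*k**2 - 2*k + 4); s_k = R·t_k = (-2)**k*(-k**2 + 2*k - 2).
Check: Δs_k = (-2)**k*(3*k**2 - 2*k + 4). ✓
Σ_(k=1)^n t_k = s_(n+1) − s_(1) = (2*(-2)**n*(n**2 + 1)) − (2), i.e. 2*(-2)**n*n**2 + 2*(-2)**n - 2.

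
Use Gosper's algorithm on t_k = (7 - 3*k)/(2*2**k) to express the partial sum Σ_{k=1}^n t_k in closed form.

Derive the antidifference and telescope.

S(n) = 2**(-n - 1)*(2**n + 3*n - 1)

r(k) = (3*k - 4)/(2*(3*k - 7)) after simplifying.
So A=1/2 and B=1, with C=k - 7/3.
f must satisfy (1/2)·f(k+1) − (1)·f(k) = k - 7/3.
deg f ≤ 1 (via 0,0,1).
Coefficient equations give f(k) = -2*(3*k - 4)/3.
R(k) = B(k−1)·f(k)/C(k) = -2*(3*k - 4)/(3*k - 7); s_k = R·t_k = (3*k - 4)/2**k.
Δs = (7 - 3*k)/(2*2**k), as required.
Evaluate: s_(n+1) = 2**(-n - 1)*(3*n - 1); subtract s_(1) = -1/2 ⇒ S(n) = 2**(-n - 1)*(2**n + 3*n - 1).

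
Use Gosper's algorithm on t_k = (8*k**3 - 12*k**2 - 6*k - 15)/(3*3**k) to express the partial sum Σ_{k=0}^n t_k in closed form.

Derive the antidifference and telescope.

S(n) = (-12*3**n - 4*n**3 - 12*n**2 - 15*n - 3)/(3*3**n)

Compute t_(k+1)/t_k: get (8*k**3 + 12*k**2 - 6*k - 25)/(3*(8*k**3 - 12*k**2 - 6*k - 15)).
Normal form (A,B,C) = (1/3, 1, k**3 - 3*k**2/2 - 3*k/4 - 15/8).
Key eq: (1/3)·f(k+1) = (1)·f(k) + (k**3 - 3*k**2/2 - 3*k/4 - 15/8).
Bound: deg f ≤ 3.
A polynomial solution: f(k) = -3*(4*k**3 + 3*k - 4)/8.
Certificate R = B(k−1)f/C = -3*(4*k**3 + 3*k - 4)/(8*k**3 - 12*k**2 - 6*k - 15) gives s_k = (-4*k**3 - 3*k + 4)/3**k.
s_(k+1) − s_k = (8*k**3 - 12*k**2 - 6*k - 15)/(3*3**k) = t_k.
Evaluate: s_(n+1) = 3**(-n - 1)*(-4*n**3 - 12*n**2 - 15*n - 3); subtract s_(0) = 4 ⇒ S(n) = (-12*3**n - 4*n**3 - 12*n**2 - 15*n - 3)/(3*3**n).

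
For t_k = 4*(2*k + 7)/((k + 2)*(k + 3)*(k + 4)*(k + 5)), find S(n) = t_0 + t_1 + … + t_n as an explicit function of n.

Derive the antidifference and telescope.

S(n) = (n**2 + 8*n + 7)/(2*(n**2 + 8*n + 15))

Ratio r(k) = (k + 2)*(2*k + 9)/((k + 6)*(2*k + 7)).
So A=k + 2 and B=k + 6, with C=k + 7/2.
Solve (k + 2)·f(k+1) − (k + 5)·f(k) = k + 7/2.
d = 3 from the (1,1,1) case.
Coefficient equations give f(k) = k*(k + 3)*(k + 6)/16.
Get s_k = R·t_k = k*(k + 6)/(2*(k**2 + 6*k + 8)) with R(k) = B(k−1)f(k)/C(k) = k*(k + 3)*(k + 5)*(k + 6)/(8*(2*k + 7)).
Δs = 4*(2*k + 7)/(k**4 + 14*k**3 + 71*k**2 + 154*k + 120), as required.
s_(n+1) = (n**2 + 8*n + 7)/(2*(n**2 + 8*n + 15)) and s_(0) = 0, so S(n) = (n**2 + 8*n + 7)/(2*(n**2 + 8*n + 15)).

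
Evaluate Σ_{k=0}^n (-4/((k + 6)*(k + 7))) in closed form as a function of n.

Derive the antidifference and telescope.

S(n) = 2*(-n - 1)/(3*(n + 7))

r(k) = (k + 6)/(k + 8) after simplifying.
A = k + 6, B = k + 8, C = 1.
Set up (k + 6)·f(k+1) − (k + 7)·f(k) − (1) = 0.
From deg A=1, deg B=1, deg C=0: d=1.
Match coefficients ⇒ f(k) = k/6.
Then R = B(k−1)f/C = k*(k + 7)/6, so s_k = R(k)·t_k = -2*k/(3*k + 18).
Verify: -4/(k**2 + 13*k + 42) matches t_k.
s_(n+1) = 2*(-n - 1)/(3*(n + 7)) and s_(0) = 0, so S(n) = 2*(-n - 1)/(3*(n + 7)).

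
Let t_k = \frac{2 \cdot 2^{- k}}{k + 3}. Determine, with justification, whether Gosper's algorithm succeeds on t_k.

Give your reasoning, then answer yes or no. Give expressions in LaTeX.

No — negative degree bound, so no certificate f.

Step 1: r(k) = (k + 3)/(2*(k + 4)).
Factor: A=k/2 + 3/2; B=k + 4; C=1.
Key eq: (k/2 + 3/2)·f(k+1) = (k + 3)·f(k) + (1).
d = -1 from the (1,1,0) case.
Bound -1 < 0, so the key equation has no polynomial solution.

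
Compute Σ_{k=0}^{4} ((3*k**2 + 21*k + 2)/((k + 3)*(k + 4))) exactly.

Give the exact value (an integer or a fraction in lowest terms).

Σ = 95/12

Step 1: r(k) = (k + 3)*(21*k + 3*(k + 1)**2 + 23)/((k + 5)*(3*k**2 + 21*k + 2)).
Factor: A=k + 3; B=k + 5; C=k**2 + 7*k + 2/3.
Need (k + 3)·f(k+1) − (k + 4)·f(k) = k**2 + 7*k + 2/3.
Bound: deg f ≤ 2.
Solve for f: f(k) = k*(9*k - 7)/9 (degree 2 ≤ 2).
Then R = B(k−1)f/C = k*(k + 4)*(9*k - 7)/(3*(3*k**2 + 21*k + 2)), so s_k = R(k)·t_k = k*(9*k - 7)/(3*(k + 3)).
Check: Δs_k = (3*k**2 + 21*k + 2)/(k**2 + 7*k + 12). ✓
Telescoping: Σ = s_(5) − s_(0) = 95/12 − (0) = 95/12.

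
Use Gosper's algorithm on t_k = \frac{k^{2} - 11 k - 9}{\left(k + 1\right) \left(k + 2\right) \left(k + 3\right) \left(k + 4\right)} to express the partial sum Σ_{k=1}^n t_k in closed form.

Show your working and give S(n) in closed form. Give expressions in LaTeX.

t_(k+1)/t_k = (k + 1)*(11*k - (k + 1)**2 + 20)/((k + 5)*(-k**2 + 11*k + 9)).
Normal form (A,B,C) = (k + 1, k + 5, k**2 - 11*k - 9).
Solve (k + 1)·f(k+1) − (k + 4)·f(k) = k**2 - 11*k - 9.
deg f ≤ 3 (via 1,1,2).
Match coefficients ⇒ f(k) = -k*(2*k**2 + 15*k + 10)/3.
Certificate R = B(k−1)f/C = -k*(k + 4)*(2*k**2 + 15*k + 10)/(3*(k**2 - 11*k - 9)) gives s_k = k*(-2*k**2 - 15*k - 10)/(3*(k + 1)*(k + 2)*(k + 3)).
Verify: (k**2 - 11*k - 9)/(k**4 + 10*k**3 + 35*k**2 + 50*k + 24) matches t_k.
s_(n+1) = (-2*n**3 - 21*n**2 - 46*n - 27)/(3*(n**3 + 9*n**2 + 26*n + 24)) and s_(1) = -3/8, so S(n) = n*(-7*n**2 - 87*n - 134)/(24*(n**3 + 9*n**2 + 26*n + 24)).

S(n) = \frac{n \left(- 7 n^{2} - 87 n - 134\right)}{24 \left(n^{3} + 9 n^{2} + 26 n + 24\right)}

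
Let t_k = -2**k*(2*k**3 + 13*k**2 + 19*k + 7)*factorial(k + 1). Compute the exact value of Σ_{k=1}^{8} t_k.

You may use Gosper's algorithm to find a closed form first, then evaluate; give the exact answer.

Compute t_(k+1)/t_k: get 2*(2*k**4 + 23*k**3 + 89*k**2 + 143*k + 82)/(2*k**3 + 13*k**2 + 19*k + 7).
Gosper form: A/B · C(k+1)/C(k) with A=2*k + 4, B=1, C=k**3 + 13*k**2/2 + 19*k/2 + 7/2.
Need (2*k + 4)·f(k+1) − (1)·f(k) = k**3 + 13*k**2/2 + 19*k/2 + 7/2.
Degrees (1,0,3) ⇒ d ≤ 2.
Solving with deg f ≤ 2: f(k) = (k**2 + 3*k - 3)/2.
Get s_k = R·t_k = -2**k*(k**2 + 3*k - 3)*factorial(k + 1) with R(k) = B(k−1)f(k)/C(k) = (k**2 + 3*k - 3)/(2*k**3 + 13*k**2 + 19*k + 7).
Verify: -2**k*(2*k**3 + 13*k**2 + 19*k + 7)*factorial(k + 1) matches t_k.
Evaluate s at k=9 and k=1: -195084288000 and -4; difference -195084287996.

Σ = -195084287996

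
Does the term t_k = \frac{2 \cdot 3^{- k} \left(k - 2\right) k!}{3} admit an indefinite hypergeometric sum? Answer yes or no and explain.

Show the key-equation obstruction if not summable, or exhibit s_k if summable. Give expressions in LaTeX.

Yes. s_k = 2 \cdot 3^{- k} k!.

The ratio is (k**2 - 1)/(3*(k - 2)).
Take A(k)=k/3 + 1/3, B(k)=1, C(k)=k - 2.
f must satisfy (k/3 + 1/3)·f(k+1) − (1)·f(k) = k - 2.
From deg A=1, deg B=0, deg C=1: d=0.
Solving with deg f ≤ 0: f(k) = 3.
Then R = B(k−1)f/C = 3/(k - 2), so s_k = R(k)·t_k = 2*factorial(k)/3**k.
Verify: 2*(k - 2)*factorial(k)/(3*3**k) matches t_k.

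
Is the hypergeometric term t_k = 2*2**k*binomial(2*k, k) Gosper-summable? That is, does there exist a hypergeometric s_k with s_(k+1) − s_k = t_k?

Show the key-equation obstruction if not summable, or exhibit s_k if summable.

Step 1: r(k) = 4*(2*k + 1)/(k + 1).
Take A(k)=8*k + 4, B(k)=k + 1, C(k)=1.
Need (8*k + 4)·f(k+1) − (k)·f(k) = 1.
deg f ≤ -1 (via 1,1,0).
d = -1 < 0 ⇒ no nonzero polynomial f; not summable.

No — t_k has no hypergeometric antidifference.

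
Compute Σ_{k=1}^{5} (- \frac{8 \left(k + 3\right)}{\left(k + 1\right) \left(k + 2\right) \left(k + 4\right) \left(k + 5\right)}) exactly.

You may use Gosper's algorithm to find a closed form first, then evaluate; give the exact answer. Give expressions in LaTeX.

Σ = -12/35

t_(k+1)/t_k = (k + 1)*(k + 4)**2/((k + 3)**2*(k + 6)).
Gosper form: A/B · C(k+1)/C(k) with A=k + 1, B=k + 6, C=k**2 + 6*k + 9.
Set up (k + 1)·f(k+1) − (k + 5)·f(k) − (k**2 + 6*k + 9) = 0.
d = 4 from the (1,1,2) case.
Solving with deg f ≤ 4: f(k) = k*(k + 2)*(k + 3)*(k + 5)/8.
Certificate R = B(k−1)f/C = k*(k + 2)*(k + 5)**2/(8*(k + 3)) gives s_k = k*(-k - 5)/(k**2 + 5*k + 4).
Verify: 8*(-k - 3)/(k**4 + 12*k**3 + 49*k**2 + 78*k + 40) matches t_k.
Telescoping: Σ = s_(6) − s_(1) = -33/35 − (-3/5) = -12/35.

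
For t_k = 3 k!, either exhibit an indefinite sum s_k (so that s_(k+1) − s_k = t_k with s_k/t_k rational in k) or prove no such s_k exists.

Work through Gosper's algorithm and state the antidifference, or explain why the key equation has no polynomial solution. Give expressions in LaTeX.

r(k) = k + 1 after simplifying.
A = k + 1, B = 1, C = 1.
Set up (k + 1)·f(k+1) − (1)·f(k) − (1) = 0.
From deg A=1, deg B=0, deg C=0: d=-1.
Bound -1 < 0, so the key equation has no polynomial solution.

none — t_k is not Gosper-summable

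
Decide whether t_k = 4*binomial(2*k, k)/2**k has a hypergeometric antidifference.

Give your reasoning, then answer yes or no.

Step 1: r(k) = (2*k + 1)/(k + 1).
Normal form (A,B,C) = (2*k + 1, k + 1, 1).
Key eq: (2*k + 1)·f(k+1) = (k)·f(k) + (1).
d = -1 from the (1,1,0) case.
d = -1 < 0 ⇒ no nonzero polynomial f; not summable.

No. Not Gosper-summable.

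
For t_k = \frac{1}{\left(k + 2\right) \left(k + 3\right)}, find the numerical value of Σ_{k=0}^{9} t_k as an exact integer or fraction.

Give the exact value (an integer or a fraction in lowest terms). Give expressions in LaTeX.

Σ = 5/12

r(k) = (k + 2)/(k + 4) after simplifying.
Normal form (A,B,C) = (k + 2, k + 4, 1).
f must satisfy (k + 2)·f(k+1) − (k + 3)·f(k) = 1.
Degrees (1,1,0) ⇒ d ≤ 1.
Coefficient equations give f(k) = k/2.
Get s_k = R·t_k = k/(2*(k + 2)) with R(k) = B(k−1)f(k)/C(k) = k*(k + 3)/2.
Check: Δs_k = 1/(k**2 + 5*k + 6). ✓
Telescoping: Σ = s_(10) − s_(0) = 5/12 − (0) = 5/12.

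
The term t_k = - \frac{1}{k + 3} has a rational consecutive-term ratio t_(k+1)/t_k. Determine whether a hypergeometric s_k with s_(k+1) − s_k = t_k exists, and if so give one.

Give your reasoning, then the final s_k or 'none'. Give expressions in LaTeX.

t_(k+1)/t_k = (k + 3)/(k + 4).
Take A(k)=k + 3, B(k)=k + 4, C(k)=1.
Key eq: (k + 3)·f(k+1) = (k + 3)·f(k) + (1).
d = 0 from the (1,1,0) case.
Generic f = c0 gives residual -1; -1 = 0 cannot hold, so t_k is not Gosper-summable.

not Gosper-summable; s_k does not exist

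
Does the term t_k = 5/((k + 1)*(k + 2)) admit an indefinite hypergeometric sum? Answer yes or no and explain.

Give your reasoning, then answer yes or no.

Yes. s_k = 5*k/(k + 1).

r(k) = (k + 1)/(k + 3) after simplifying.
Normal form (A,B,C) = (k + 1, k + 3, 1).
Key eq: (k + 1)·f(k+1) = (k + 2)·f(k) + (1).
Degrees (1,1,0) ⇒ d ≤ 1.
Solve for f: f(k) = k (degree 1 ≤ 1).
R(k) = B(k−1)·f(k)/C(k) = k*(k + 2); s_k = R·t_k = 5*k/(k + 1).
s_(k+1) − s_k = 5/(k**2 + 3*k + 2) = t_k.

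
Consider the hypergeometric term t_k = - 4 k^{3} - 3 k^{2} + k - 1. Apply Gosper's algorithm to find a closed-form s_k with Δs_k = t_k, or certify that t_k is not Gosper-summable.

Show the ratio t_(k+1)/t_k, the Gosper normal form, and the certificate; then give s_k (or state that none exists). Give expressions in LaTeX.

s_k = k \left(- k^{3} + k^{2} + k - 2\right)

The ratio is (-k + 4*(k + 1)**3 + 3*(k + 1)**2)/(4*k**3 + 3*k**2 - k + 1).
Normal form (A,B,C) = (1, 1, k**3 + 3*k**2/4 - k/4 + 1/4).
f must satisfy (1)·f(k+1) − (1)·f(k) = k**3 + 3*k**2/4 - k/4 + 1/4.
Bound: deg f ≤ 4.
Match coefficients ⇒ f(k) = k*(k**3 - k**2 - k + 2)/4.
R(k) = B(k−1)·f(k)/C(k) = k*(k**3 - k**2 - k + 2)/(4*k**3 + 3*k**2 - k + 1); s_k = R·t_k = k*(-k**3 + k**2 + k - 2).
Verify: -4*k**3 - 3*k**2 + k - 1 matches t_k.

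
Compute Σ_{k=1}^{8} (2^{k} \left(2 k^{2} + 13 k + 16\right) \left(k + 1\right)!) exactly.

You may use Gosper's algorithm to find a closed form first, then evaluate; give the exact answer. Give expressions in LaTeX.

Compute t_(k+1)/t_k: get 2*(2*k**3 + 21*k**2 + 65*k + 62)/(2*k**2 + 13*k + 16).
Factor: A=2*k + 4; B=1; C=k**2 + 13*k/2 + 8.
Solve (2*k + 4)·f(k+1) − (1)·f(k) = k**2 + 13*k/2 + 8.
Degrees (1,0,2) ⇒ d ≤ 1.
A polynomial solution: f(k) = (k + 4)/2.
Get s_k = R·t_k = 2**k*(k + 4)*factorial(k + 1) with R(k) = B(k−1)f(k)/C(k) = (k + 4)/(2*k**2 + 13*k + 16).
Verify: 2**k*(2*k**2 + 13*k + 16)*factorial(k + 1) matches t_k.
Telescoping: Σ = s_(9) − s_(1) = 24153292800 − (20) = 24153292780.

Σ = 24153292780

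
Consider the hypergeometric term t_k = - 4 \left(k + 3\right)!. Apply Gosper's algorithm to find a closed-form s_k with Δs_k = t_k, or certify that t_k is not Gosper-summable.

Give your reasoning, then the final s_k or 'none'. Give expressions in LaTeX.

none (Gosper's algorithm certifies no s_k)

The ratio is k + 4.
Factor: A=k + 4; B=1; C=1.
f must satisfy (k + 4)·f(k+1) − (1)·f(k) = 1.
From deg A=1, deg B=0, deg C=0: d=-1.
d = -1 < 0 ⇒ no nonzero polynomial f; not summable.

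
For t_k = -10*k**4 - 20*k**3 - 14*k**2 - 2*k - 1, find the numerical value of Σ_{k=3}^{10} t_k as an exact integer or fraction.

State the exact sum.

Σ = -318912

The ratio is (10*k**4 + 60*k**3 + 134*k**2 + 130*k + 47)/(10*k**4 + 20*k**3 + 14*k**2 + 2*k + 1).
Gosper form: A/B · C(k+1)/C(k) with A=1, B=1, C=k**4 + 2*k**3 + 7*k**2/5 + k/5 + 1/10.
Set up (1)·f(k+1) − (1)·f(k) − (k**4 + 2*k**3 + 7*k**2/5 + k/5 + 1/10) = 0.
Bound: deg f ≤ 5.
Solving with deg f ≤ 5: f(k) = k*(2*k**4 - 2*k**2 - k + 2)/10.
Certificate R = B(k−1)f/C = k*(2*k**4 - 2*k**2 - k + 2)/(10*k**4 + 20*k**3 + 14*k**2 + 2*k + 1) gives s_k = k*(-2*k**4 + 2*k**2 + k - 2).
s_(k+1) − s_k = -10*k**4 - 20*k**3 - 14*k**2 - 2*k - 1 = t_k.
Sum = s_(11) − s_(3); s_(11) = -319341, s_(3) = -429 ⇒ -318912.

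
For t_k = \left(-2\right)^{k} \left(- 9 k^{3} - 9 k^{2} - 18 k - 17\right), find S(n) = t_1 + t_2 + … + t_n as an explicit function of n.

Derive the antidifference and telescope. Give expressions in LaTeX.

The ratio is 2*(-9*k**3 - 36*k**2 - 63*k - 53)/(9*k**3 + 9*k**2 + 18*k + 17).
Factor: A=-2; B=1; C=k**3 + k**2 + 2*k + 17/9.
f must satisfy (-2)·f(k+1) − (1)·f(k) = k**3 + k**2 + 2*k + 17/9.
From deg A=0, deg B=0, deg C=3: d=3.
Match coefficients ⇒ f(k) = -(3*k**3 - 3*k**2 + 4*k + 3)/9.
Then R = B(k−1)f/C = -(3*k**3 - 3*k**2 + 4*k + 3)/(9*k**3 + 9*k**2 + 18*k + 17), so s_k = R(k)·t_k = (-2)**k*(3*k**3 - 3*k**2 + 4*k + 3).
Δs = (-2)**k*(-9*k**3 - 9*k**2 - 18*k - 17), as required.
s_(n+1) = (-2)**(n + 1)*(3*n**3 + 6*n**2 + 7*n + 7) and s_(1) = -14, so S(n) = -6*(-2)**n*n**3 - 12*(-2)**n*n**2 - 14*(-2)**n*n - 14*(-2)**n + 14.

S(n) = - 6 \left(-2\right)^{n} n^{3} - 12 \left(-2\right)^{n} n^{2} - 14 \left(-2\right)^{n} n - 14 \left(-2\right)^{n} + 14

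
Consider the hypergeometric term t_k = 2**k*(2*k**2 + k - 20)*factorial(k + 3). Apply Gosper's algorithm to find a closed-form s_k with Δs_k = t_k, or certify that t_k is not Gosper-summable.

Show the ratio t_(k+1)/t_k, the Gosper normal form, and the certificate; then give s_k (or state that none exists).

r(k) = 2*(k + 4)*(k + 2*(k + 1)**2 - 19)/(2*k**2 + k - 20) after simplifying.
Factor: A=2*k + 8; B=1; C=k**2 + k/2 - 10.
Need (2*k + 8)·f(k+1) − (1)·f(k) = k**2 + k/2 - 10.
Degrees (1,0,2) ⇒ d ≤ 1.
Solving with deg f ≤ 1: f(k) = (k - 4)/2.
Then R = B(k−1)f/C = (k - 4)/(2*k**2 + k - 20), so s_k = R(k)·t_k = 2**k*(k - 4)*factorial(k + 3).
Verify: 2**k*(2*k**2 + k - 20)*factorial(k + 3) matches t_k.

s_k = 2**k*(k - 4)*factorial(k + 3)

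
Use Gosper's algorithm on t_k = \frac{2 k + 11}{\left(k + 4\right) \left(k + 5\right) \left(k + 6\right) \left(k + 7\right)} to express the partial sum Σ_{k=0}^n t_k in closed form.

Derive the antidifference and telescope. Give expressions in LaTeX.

Step 1: r(k) = (k + 4)*(2*k + 13)/((k + 8)*(2*k + 11)).
Normal form (A,B,C) = (k + 4, k + 8, k + 11/2).
Set up (k + 4)·f(k+1) − (k + 7)·f(k) − (k + 11/2) = 0.
d = 3 from the (1,1,1) case.
Coefficient equations give f(k) = k*(k + 5)*(k + 10)/48.
R(k) = B(k−1)·f(k)/C(k) = k*(k + 5)*(k + 7)*(k + 10)/(24*(2*k + 11)); s_k = R·t_k = k*(k + 10)/(24*(k**2 + 10*k + 24)).
Δs = (2*k + 11)/(k**4 + 22*k**3 + 179*k**2 + 638*k + 840), as required.
Evaluate: s_(n+1) = (n**2 + 12*n + 11)/(24*(n**2 + 12*n + 35)); subtract s_(0) = 0 ⇒ S(n) = (n**2 + 12*n + 11)/(24*(n**2 + 12*n + 35)).

S(n) = \frac{n^{2} + 12 n + 11}{24 \left(n^{2} + 12 n + 35\right)}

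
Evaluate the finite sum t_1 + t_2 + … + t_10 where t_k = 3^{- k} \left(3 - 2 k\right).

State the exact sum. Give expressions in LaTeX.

Σ = 10/59049

r(k) = (2*k - 1)/(3*(2*k - 3)) after simplifying.
Factor: A=1/3; B=1; C=k - 3/2.
Solve (1/3)·f(k+1) − (1)·f(k) = k - 3/2.
d = 1 from the (0,0,1) case.
A polynomial solution: f(k) = -3*(k - 1)/2.
Get s_k = R·t_k = 3**(1 - k)*(k - 1) with R(k) = B(k−1)f(k)/C(k) = -3*(k - 1)/(2*k - 3).
s_(k+1) − s_k = (3 - 2*k)/3**k = t_k.
Sum = s_(11) − s_(1); s_(11) = 10/59049, s_(1) = 0 ⇒ 10/59049.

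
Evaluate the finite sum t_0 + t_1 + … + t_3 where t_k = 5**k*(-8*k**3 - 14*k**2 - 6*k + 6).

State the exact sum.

Σ = -47504

r(k) = 5*(4*k**3 + 19*k**2 + 29*k + 11)/(4*k**3 + 7*k**2 + 3*k - 3) after simplifying.
Take A(k)=5, B(k)=1, C(k)=k**3 + 7*k**2/4 + 3*k/4 - 3/4.
f must satisfy (5)·f(k+1) − (1)·f(k) = k**3 + 7*k**2/4 + 3*k/4 - 3/4.
deg f ≤ 3 (via 0,0,3).
Match coefficients ⇒ f(k) = (k**3 - 2*k**2 + 2*k - 2)/4.
Then R = B(k−1)f/C = (k**3 - 2*k**2 + 2*k - 2)/(4*k**3 + 7*k**2 + 3*k - 3), so s_k = R(k)·t_k = 2*5**k*(-k**3 + 2*k**2 - 2*k + 2).
Verify: 5**k*(-8*k**3 - 14*k**2 - 6*k + 6) matches t_k.
Σ_(k=0)^(3) t_k = s_(4) − s_(0) = -47500 − (4) = -47504.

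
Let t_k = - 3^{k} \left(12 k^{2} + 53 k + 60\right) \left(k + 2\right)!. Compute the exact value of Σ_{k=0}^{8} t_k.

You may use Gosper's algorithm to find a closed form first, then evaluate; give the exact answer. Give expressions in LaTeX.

t_(k+1)/t_k = 3*(12*k**3 + 113*k**2 + 356*k + 375)/(12*k**2 + 53*k + 60).
Factor: A=3*k + 9; B=1; C=k**2 + 53*k/12 + 5.
f must satisfy (3*k + 9)·f(k+1) − (1)·f(k) = k**2 + 53*k/12 + 5.
d = 1 from the (1,0,2) case.
A polynomial solution: f(k) = (4*k + 3)/12.
R(k) = B(k−1)·f(k)/C(k) = (4*k + 3)/(12*k**2 + 53*k + 60); s_k = R·t_k = -3**k*(4*k + 3)*factorial(k + 2).
Check: Δs_k = -3**k*(12*k**2 + 53*k + 60)*factorial(k + 2). ✓
Sum = s_(9) − s_(0); s_(9) = -30641612601600, s_(0) = -6 ⇒ -30641612601594.

Σ = -30641612601594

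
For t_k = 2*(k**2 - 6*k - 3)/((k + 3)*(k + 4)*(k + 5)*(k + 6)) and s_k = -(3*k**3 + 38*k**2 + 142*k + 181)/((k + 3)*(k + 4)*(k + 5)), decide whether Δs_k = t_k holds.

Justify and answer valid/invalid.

s_(k+1) = (-142*k - 3*(k + 1)**3 - 38*(k + 1)**2 - 323)/((k + 4)*(k + 5)*(k + 6))
s_(k+1) − s_k = 2*(k**2 - 6*k - 3)/(k**4 + 18*k**3 + 119*k**2 + 342*k + 360)
(s_(k+1) − s_k) − t_k = 0

valid (s_(k+1) − s_k reduces to t_k)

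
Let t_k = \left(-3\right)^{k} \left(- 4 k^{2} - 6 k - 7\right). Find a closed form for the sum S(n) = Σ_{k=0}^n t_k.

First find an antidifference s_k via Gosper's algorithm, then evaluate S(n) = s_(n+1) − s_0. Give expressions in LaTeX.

t_(k+1)/t_k = 3*(-4*k**2 - 14*k - 17)/(4*k**2 + 6*k + 7).
So A=-3 and B=1, with C=k**2 + 3*k/2 + 7/4.
Key eq: (-3)·f(k+1) = (1)·f(k) + (k**2 + 3*k/2 + 7/4).
d = 2 from the (0,0,2) case.
Solve for f: f(k) = -(k**2 + 1)/4 (degree 2 ≤ 2).
Get s_k = R·t_k = (-3)**k*(k**2 + 1) with R(k) = B(k−1)f(k)/C(k) = -(k**2 + 1)/(4*k**2 + 6*k + 7).
Check: Δs_k = (-3)**k*(-4*k**2 - 6*k - 7). ✓
Evaluate: s_(n+1) = (-3)**(n + 1)*(n**2 + 2*n + 2); subtract s_(0) = 1 ⇒ S(n) = -3*(-3)**n*n**2 - 6*(-3)**n*n - 6*(-3)**n - 1.

S(n) = - 3 \left(-3\right)^{n} n^{2} - 6 \left(-3\right)^{n} n - 6 \left(-3\right)^{n} - 1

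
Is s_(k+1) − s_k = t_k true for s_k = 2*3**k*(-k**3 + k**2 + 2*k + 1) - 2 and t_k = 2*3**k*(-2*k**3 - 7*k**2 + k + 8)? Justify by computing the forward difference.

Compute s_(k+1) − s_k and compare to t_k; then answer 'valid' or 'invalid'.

s_(k+1) = 2*3**(k + 1)*(2*k - (k + 1)**3 + (k + 1)**2 + 3) - 2
s_(k+1) − s_k = 2*3**k*(-2*k**3 - 7*k**2 + k + 8)
(s_(k+1) − s_k) − t_k = 0

Valid: the claim telescopes to t_k.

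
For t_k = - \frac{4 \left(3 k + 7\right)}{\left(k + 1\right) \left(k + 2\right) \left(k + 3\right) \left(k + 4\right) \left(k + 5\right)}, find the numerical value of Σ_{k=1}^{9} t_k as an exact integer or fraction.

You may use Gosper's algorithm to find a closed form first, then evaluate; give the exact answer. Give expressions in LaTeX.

Step 1: r(k) = (k + 1)*(3*k + 10)/((k + 6)*(3*k + 7)).
Normal form (A,B,C) = (k + 1, k + 6, k + 7/3).
Need (k + 1)·f(k+1) − (k + 5)·f(k) = k + 7/3.
Bound: deg f ≤ 4.
Solve for f: f(k) = k*(k + 2)*(k**2 + 8*k + 19)/36 (degree 4 ≤ 4).
So s_k = (B(k−1)f/C)·t_k = (k*(k + 2)*(k + 5)*(k**2 + 8*k + 19)/(12*(3*k + 7)))·t_k = k*(-k**2 - 8*k - 19)/(3*(k**3 + 8*k**2 + 19*k + 12)).
s_(k+1) − s_k = 4*(-3*k - 7)/(k**5 + 15*k**4 + 85*k**3 + 225*k**2 + 274*k + 120) = t_k.
Telescoping: Σ = s_(10) − s_(1) = -995/3003 − (-7/30) = -981/10010.

Σ = -981/10010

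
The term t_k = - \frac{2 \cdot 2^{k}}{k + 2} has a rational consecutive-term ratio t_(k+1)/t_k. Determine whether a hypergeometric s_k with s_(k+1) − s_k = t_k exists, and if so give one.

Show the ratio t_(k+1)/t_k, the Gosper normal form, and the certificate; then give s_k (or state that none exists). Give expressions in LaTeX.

r(k) = 2*(k + 2)/(k + 3) after simplifying.
Gosper form: A/B · C(k+1)/C(k) with A=2*k + 4, B=k + 3, C=1.
Need (2*k + 4)·f(k+1) − (k + 2)·f(k) = 1.
Degrees (1,1,0) ⇒ d ≤ -1.
Negative degree bound (-1): no f exists, t_k not Gosper-summable.

no hypergeometric antidifference exists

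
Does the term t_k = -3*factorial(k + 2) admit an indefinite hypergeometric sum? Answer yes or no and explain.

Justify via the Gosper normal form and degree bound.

No — key equation has no polynomial f.

The ratio is k + 3.
Gosper form: A/B · C(k+1)/C(k) with A=k + 3, B=1, C=1.
Key eq: (k + 3)·f(k+1) = (1)·f(k) + (1).
Bound: deg f ≤ -1.
d = -1 < 0 ⇒ no nonzero polynomial f; not summable.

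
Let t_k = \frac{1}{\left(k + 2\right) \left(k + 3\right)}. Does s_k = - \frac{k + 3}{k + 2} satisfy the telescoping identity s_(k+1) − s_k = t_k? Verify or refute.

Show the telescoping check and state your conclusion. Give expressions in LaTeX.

s_(k+1) = (-k - 4)/(k + 3)
s_(k+1) − s_k = 1/(k**2 + 5*k + 6)
(s_(k+1) − s_k) − t_k = 0

Valid: the claim telescopes to t_k.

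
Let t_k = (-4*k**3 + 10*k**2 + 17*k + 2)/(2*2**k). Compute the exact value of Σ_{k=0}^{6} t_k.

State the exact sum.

Σ = 541/64

The ratio is (4*k**3 + 2*k**2 - 25*k - 25)/(2*(4*k**3 - 10*k**2 - 17*k - 2)).
Gosper form: A/B · C(k+1)/C(k) with A=1/2, B=1, C=k**3 - 5*k**2/2 - 17*k/4 - 1/2.
Key eq: (1/2)·f(k+1) = (1)·f(k) + (k**3 - 5*k**2/2 - 17*k/4 - 1/2).
deg f ≤ 3 (via 0,0,3).
Solve for f: f(k) = -(4*k**3 + 2*k**2 - k + 3)/2 (degree 3 ≤ 3).
R(k) = B(k−1)·f(k)/C(k) = -2*(4*k**3 + 2*k**2 - k + 3)/(4*k**3 - 10*k**2 - 17*k - 2); s_k = R·t_k = (4*k**3 + 2*k**2 - k + 3)/2**k.
Verify: (-4*k**3 + 10*k**2 + 17*k + 2)/(2*2**k) matches t_k.
Evaluate s at k=7 and k=0: 733/64 and 3; difference 541/64.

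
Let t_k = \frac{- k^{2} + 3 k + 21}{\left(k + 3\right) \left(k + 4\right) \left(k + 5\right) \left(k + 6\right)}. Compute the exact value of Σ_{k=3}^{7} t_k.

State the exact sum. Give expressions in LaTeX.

Σ = 185/16016

r(k) = (k + 3)*(3*k - (k + 1)**2 + 24)/((k + 7)*(-k**2 + 3*k + 21)) after simplifying.
So A=k + 3 and B=k + 7, with C=k**2 - 3*k - 21.
Key eq: (k + 3)·f(k+1) = (k + 6)·f(k) + (k**2 - 3*k - 21).
Degrees (1,1,2) ⇒ d ≤ 3.
Solving with deg f ≤ 3: f(k) = -k*(k**2 + 27*k + 77)/15.
Get s_k = R·t_k = k*(k**2 + 27*k + 77)/(15*(k + 3)*(k + 4)*(k + 5)) with R(k) = B(k−1)f(k)/C(k) = -k*(k + 6)*(k**2 + 27*k + 77)/(15*(k**2 - 3*k - 21)).
Check: Δs_k = (-k**2 + 3*k + 21)/(k**4 + 18*k**3 + 119*k**2 + 342*k + 360). ✓
Evaluate s at k=8 and k=3: 238/2145 and 167/1680; difference 185/16016.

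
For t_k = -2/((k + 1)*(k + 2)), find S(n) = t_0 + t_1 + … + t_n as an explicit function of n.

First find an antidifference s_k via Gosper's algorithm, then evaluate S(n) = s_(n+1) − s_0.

S(n) = 2*(-n - 1)/(n + 2)

The ratio is (k + 1)/(k + 3).
Factor: A=k + 1; B=k + 3; C=1.
Need (k + 1)·f(k+1) − (k + 2)·f(k) = 1.
deg f ≤ 1 (via 1,1,0).
Match coefficients ⇒ f(k) = k.
Then R = B(k−1)f/C = k*(k + 2), so s_k = R(k)·t_k = -2*k/(k + 1).
Verify: -2/(k**2 + 3*k + 2) matches t_k.
s_(n+1) = 2*(-n - 1)/(n + 2) and s_(0) = 0, so S(n) = 2*(-n - 1)/(n + 2).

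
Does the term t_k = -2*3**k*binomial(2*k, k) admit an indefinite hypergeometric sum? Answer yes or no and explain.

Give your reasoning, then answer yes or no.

Compute t_(k+1)/t_k: get 6*(2*k + 1)/(k + 1).
Factor: A=12*k + 6; B=k + 1; C=1.
Set up (12*k + 6)·f(k+1) − (k)·f(k) − (1) = 0.
Degrees (1,1,0) ⇒ d ≤ -1.
deg f ≤ -1 is impossible — no certificate.

No — key equation has no polynomial f.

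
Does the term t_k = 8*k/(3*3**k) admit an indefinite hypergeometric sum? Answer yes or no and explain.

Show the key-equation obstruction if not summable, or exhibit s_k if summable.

Ratio r(k) = (k + 1)/(3*k).
Normal form (A,B,C) = (1/3, 1, k).
Set up (1/3)·f(k+1) − (1)·f(k) − (k) = 0.
d = 1 from the (0,0,1) case.
Solving with deg f ≤ 1: f(k) = -3*(2*k + 1)/4.
Then R = B(k−1)f/C = -3*(2*k + 1)/(4*k), so s_k = R(k)·t_k = 2*(-2*k - 1)/3**k.
s_(k+1) − s_k = 8*k/(3*3**k) = t_k.

Yes. s_k = 2*(-2*k - 1)/3**k.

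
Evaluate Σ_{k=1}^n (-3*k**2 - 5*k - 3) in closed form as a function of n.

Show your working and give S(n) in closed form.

S(n) = n*(-n**2 - 4*n - 6)

Ratio r(k) = (3*k**2 + 11*k + 11)/(3*k**2 + 5*k + 3).
Take A(k)=1, B(k)=1, C(k)=k**2 + 5*k/3 + 1.
Set up (1)·f(k+1) − (1)·f(k) − (k**2 + 5*k/3 + 1) = 0.
Degrees (0,0,2) ⇒ d ≤ 3.
Match coefficients ⇒ f(k) = k*(k**2 + k + 1)/3.
So s_k = (B(k−1)f/C)·t_k = (k*(k**2 + k + 1)/(3*k**2 + 5*k + 3))·t_k = k*(-k**2 - k - 1).
Verify: -3*k**2 - 5*k - 3 matches t_k.
Evaluate: s_(n+1) = -n**3 - 4*n**2 - 6*n - 3; subtract s_(1) = -3 ⇒ S(n) = n*(-n**2 - 4*n - 6).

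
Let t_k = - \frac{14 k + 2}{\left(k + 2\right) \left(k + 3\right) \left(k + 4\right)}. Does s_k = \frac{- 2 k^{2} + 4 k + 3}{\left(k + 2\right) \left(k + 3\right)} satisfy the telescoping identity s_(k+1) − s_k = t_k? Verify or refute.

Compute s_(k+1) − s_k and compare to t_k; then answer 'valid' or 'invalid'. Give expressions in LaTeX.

s_(k+1) = (5 - 2*k**2)/(k**2 + 7*k + 12)
s_(k+1) − s_k = 2*(-7*k - 1)/(k**3 + 9*k**2 + 26*k + 24)
(s_(k+1) − s_k) − t_k = 0

Valid — Δs_k = t_k.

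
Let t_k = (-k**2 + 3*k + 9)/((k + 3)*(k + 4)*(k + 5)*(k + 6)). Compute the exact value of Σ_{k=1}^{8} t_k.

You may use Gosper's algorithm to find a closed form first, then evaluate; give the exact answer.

Σ = 37/1820

r(k) = (k + 3)*(3*k - (k + 1)**2 + 12)/((k + 7)*(-k**2 + 3*k + 9)) after simplifying.
Factor: A=k + 3; B=k + 7; C=k**2 - 3*k - 9.
Need (k + 3)·f(k+1) − (k + 6)·f(k) = k**2 - 3*k - 9.
Bound: deg f ≤ 3.
Solve for f: f(k) = -k*(k + 2) (degree 2 ≤ 3).
R(k) = B(k−1)·f(k)/C(k) = -k*(k + 2)*(k + 6)/(k**2 - 3*k - 9); s_k = R·t_k = k*(k + 2)/((k + 3)*(k + 4)*(k + 5)).
s_(k+1) − s_k = (-k**2 + 3*k + 9)/(k**4 + 18*k**3 + 119*k**2 + 342*k + 360) = t_k.
Σ_(k=1)^(8) t_k = s_(9) − s_(1) = 33/728 − (1/40) = 37/1820.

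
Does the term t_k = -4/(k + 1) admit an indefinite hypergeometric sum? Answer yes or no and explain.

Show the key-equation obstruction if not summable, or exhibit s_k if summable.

Step 1: r(k) = (k + 1)/(k + 2).
Normal form (A,B,C) = (k + 1, k + 2, 1).
Need (k + 1)·f(k+1) − (k + 1)·f(k) = 1.
deg f ≤ 0 (via 1,1,0).
Write f(k) = c0. Then LHS − RHS = -1, requiring -1 = 0: contradictory. No certificate.

No — the linear system for f has no solution.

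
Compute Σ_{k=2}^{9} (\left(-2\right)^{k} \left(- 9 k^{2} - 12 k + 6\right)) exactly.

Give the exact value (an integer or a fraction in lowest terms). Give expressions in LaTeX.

Σ = 303072

r(k) = 2*(-3*k**2 - 10*k - 5)/(3*k**2 + 4*k - 2) after simplifying.
So A=-2 and B=1, with C=k**2 + 4*k/3 - 2/3.
Solve (-2)·f(k+1) − (1)·f(k) = k**2 + 4*k/3 - 2/3.
Bound: deg f ≤ 2.
Solve for f: f(k) = -(3*k**2 - 4)/9 (degree 2 ≤ 2).
Certificate R = B(k−1)f/C = -(3*k**2 - 4)/(3*(3*k**2 + 4*k - 2)) gives s_k = (-2)**k*(3*k**2 - 4).
Check: Δs_k = (-2)**k*(-9*k**2 - 12*k + 6). ✓
Σ_(k=2)^(9) t_k = s_(10) − s_(2) = 303104 − (32) = 303072.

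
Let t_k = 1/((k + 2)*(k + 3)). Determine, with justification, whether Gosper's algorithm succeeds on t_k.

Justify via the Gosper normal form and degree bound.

Yes. s_k = k/(2*(k + 2)).

Step 1: r(k) = (k + 2)/(k + 4).
Gosper form: A/B · C(k+1)/C(k) with A=k + 2, B=k + 4, C=1.
Solve (k + 2)·f(k+1) − (k + 3)·f(k) = 1.
d = 1 from the (1,1,0) case.
Coefficient equations give f(k) = k/2.
Certificate R = B(k−1)f/C = k*(k + 3)/2 gives s_k = k/(2*(k + 2)).
Δs = 1/(k**2 + 5*k + 6), as required.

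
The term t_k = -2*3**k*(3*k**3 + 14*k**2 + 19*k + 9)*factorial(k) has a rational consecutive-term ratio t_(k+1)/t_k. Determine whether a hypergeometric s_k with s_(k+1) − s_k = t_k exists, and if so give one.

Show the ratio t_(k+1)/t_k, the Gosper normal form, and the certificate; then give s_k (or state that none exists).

s_k = -2*3**k*k*(k + 2)*factorial(k)

Ratio r(k) = 3*(3*k**4 + 26*k**3 + 79*k**2 + 101*k + 45)/(3*k**3 + 14*k**2 + 19*k + 9).
So A=3*k + 3 and B=1, with C=k**3 + 14*k**2/3 + 19*k/3 + 3.
Need (3*k + 3)·f(k+1) − (1)·f(k) = k**3 + 14*k**2/3 + 19*k/3 + 3.
Degrees (1,0,3) ⇒ d ≤ 2.
Match coefficients ⇒ f(k) = k*(k + 2)/3.
R(k) = B(k−1)·f(k)/C(k) = k*(k + 2)/(3*k**3 + 14*k**2 + 19*k + 9); s_k = R·t_k = -2*3**k*k*(k + 2)*factorial(k).
Verify: -2*3**k*(3*k**3 + 14*k**2 + 19*k + 9)*factorial(k) matches t_k.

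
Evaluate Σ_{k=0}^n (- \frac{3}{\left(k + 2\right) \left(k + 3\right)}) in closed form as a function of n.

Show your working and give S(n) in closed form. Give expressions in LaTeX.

t_(k+1)/t_k = (k + 2)/(k + 4).
Gosper form: A/B · C(k+1)/C(k) with A=k + 2, B=k + 4, C=1.
f must satisfy (k + 2)·f(k+1) − (k + 3)·f(k) = 1.
deg f ≤ 1 (via 1,1,0).
Match coefficients ⇒ f(k) = k/2.
Get s_k = R·t_k = -3*k/(2*k + 4) with R(k) = B(k−1)f(k)/C(k) = k*(k + 3)/2.
s_(k+1) − s_k = -3/(k**2 + 5*k + 6) = t_k.
Σ_(k=0)^n t_k = s_(n+1) − s_(0) = (3*(-n - 1)/(2*(n + 3))) − (0), i.e. 3*(-n - 1)/(2*(n + 3)).

S(n) = \frac{3 \left(- n - 1\right)}{2 \left(n + 3\right)}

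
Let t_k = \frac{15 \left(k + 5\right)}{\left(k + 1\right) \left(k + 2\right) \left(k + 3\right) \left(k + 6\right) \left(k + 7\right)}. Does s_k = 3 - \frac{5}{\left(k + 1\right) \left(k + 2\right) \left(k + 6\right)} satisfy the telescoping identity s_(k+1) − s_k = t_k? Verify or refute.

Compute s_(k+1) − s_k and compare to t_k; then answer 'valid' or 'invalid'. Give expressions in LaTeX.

valid (s_(k+1) − s_k reduces to t_k)

s_(k+1) = 3 - 5/((k + 2)*(k + 3)*(k + 7))
s_(k+1) − s_k = 15*(k + 5)/(k**5 + 19*k**4 + 131*k**3 + 401*k**2 + 540*k + 252)
(s_(k+1) − s_k) − t_k = 0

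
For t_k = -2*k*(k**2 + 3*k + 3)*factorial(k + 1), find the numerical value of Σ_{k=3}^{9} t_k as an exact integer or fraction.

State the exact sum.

Compute t_(k+1)/t_k: get (k + 1)*(k + 2)*(3*k + (k + 1)**2 + 6)/(k*(k**2 + 3*k + 3)).
Gosper form: A/B · C(k+1)/C(k) with A=k + 2, B=1, C=k**3 + 3*k**2 + 3*k.
f must satisfy (k + 2)·f(k+1) − (1)·f(k) = k**3 + 3*k**2 + 3*k.
Bound: deg f ≤ 2.
Solving with deg f ≤ 2: f(k) = k**2 - 2.
R(k) = B(k−1)·f(k)/C(k) = (k**2 - 2)/(k*(k**2 + 3*k + 3)); s_k = R·t_k = -2*(k**2 - 2)*factorial(k + 1).
s_(k+1) − s_k = -2*k*(k**2 + 3*k + 3)*factorial(k + 1) = t_k.
Sum = s_(10) − s_(3); s_(10) = -7823692800, s_(3) = -336 ⇒ -7823692464.

Σ = -7823692464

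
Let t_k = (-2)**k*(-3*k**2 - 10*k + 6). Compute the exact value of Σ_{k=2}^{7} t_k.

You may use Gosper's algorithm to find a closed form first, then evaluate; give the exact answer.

Ratio r(k) = 2*(-3*k**2 - 16*k - 7)/(3*k**2 + 10*k - 6).
Take A(k)=-2, B(k)=1, C(k)=k**2 + 10*k/3 - 2.
f must satisfy (-2)·f(k+1) − (1)·f(k) = k**2 + 10*k/3 - 2.
deg f ≤ 2 (via 0,0,2).
A polynomial solution: f(k) = -(k**2 + 2*k - 4)/3.
Certificate R = B(k−1)f/C = -(k**2 + 2*k - 4)/(3*k**2 + 10*k - 6) gives s_k = (-2)**k*(k**2 + 2*k - 4).
Verify: (-2)**k*(-3*k**2 - 10*k + 6) matches t_k.
Σ_(k=2)^(7) t_k = s_(8) − s_(2) = 19456 − (16) = 19440.

Σ = 19440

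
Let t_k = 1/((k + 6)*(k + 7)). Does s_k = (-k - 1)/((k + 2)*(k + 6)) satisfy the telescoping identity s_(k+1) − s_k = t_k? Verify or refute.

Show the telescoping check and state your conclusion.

s_(k+1) = (-k - 2)/((k + 3)*(k + 7))
s_(k+1) − s_k = (k**2 + 3*k - 3)/(k**4 + 18*k**3 + 113*k**2 + 288*k + 252)
(s_(k+1) − s_k) − t_k = (-2*k - 9)/(k**4 + 18*k**3 + 113*k**2 + 288*k + 252)

Invalid: residual (-2*k - 9)/(k**4 + 18*k**3 + 113*k**2 + 288*k + 252) ≠ 0.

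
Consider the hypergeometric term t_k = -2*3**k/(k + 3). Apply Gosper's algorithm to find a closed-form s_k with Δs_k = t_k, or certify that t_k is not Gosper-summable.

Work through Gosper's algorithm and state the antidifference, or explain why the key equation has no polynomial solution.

none — t_k is not Gosper-summable

Step 1: r(k) = 3*(k + 3)/(k + 4).
A = 3*k + 9, B = k + 4, C = 1.
Need (3*k + 9)·f(k+1) − (k + 3)·f(k) = 1.
Bound: deg f ≤ -1.
d = -1 < 0 ⇒ no nonzero polynomial f; not summable.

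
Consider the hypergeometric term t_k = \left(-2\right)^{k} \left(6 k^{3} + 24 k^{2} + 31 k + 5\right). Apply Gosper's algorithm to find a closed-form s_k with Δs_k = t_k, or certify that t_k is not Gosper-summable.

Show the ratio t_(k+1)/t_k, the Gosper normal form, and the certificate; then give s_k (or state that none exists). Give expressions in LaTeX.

s_k = \left(-2\right)^{k} \left(- 2 k^{3} - 4 k^{2} - k + 3\right)

Ratio r(k) = 2*(-6*k**3 - 42*k**2 - 97*k - 66)/(6*k**3 + 24*k**2 + 31*k + 5).
Take A(k)=-2, B(k)=1, C(k)=k**3 + 4*k**2 + 31*k/6 + 5/6.
Solve (-2)·f(k+1) − (1)·f(k) = k**3 + 4*k**2 + 31*k/6 + 5/6.
Degrees (0,0,3) ⇒ d ≤ 3.
Solve for f: f(k) = -(2*k**3 + 4*k**2 + k - 3)/6 (degree 3 ≤ 3).
R(k) = B(k−1)·f(k)/C(k) = -(2*k**3 + 4*k**2 + k - 3)/(6*k**3 + 24*k**2 + 31*k + 5); s_k = R·t_k = (-2)**k*(-2*k**3 - 4*k**2 - k + 3).
Check: Δs_k = (-2)**k*(6*k**3 + 24*k**2 + 31*k + 5). ✓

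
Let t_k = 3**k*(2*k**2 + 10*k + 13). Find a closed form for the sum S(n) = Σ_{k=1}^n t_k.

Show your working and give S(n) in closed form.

S(n) = 3*3**n*n**2 + 12*3**n*n + 15*3**n - 15

Step 1: r(k) = 3*(2*k**2 + 14*k + 25)/(2*k**2 + 10*k + 13).
A = 3, B = 1, C = k**2 + 5*k + 13/2.
Solve (3)·f(k+1) − (1)·f(k) = k**2 + 5*k + 13/2.
deg f ≤ 2 (via 0,0,2).
Match coefficients ⇒ f(k) = (k**2 + 2*k + 2)/2.
Get s_k = R·t_k = 3**k*(k**2 + 2*k + 2) with R(k) = B(k−1)f(k)/C(k) = (k**2 + 2*k + 2)/(2*k**2 + 10*k + 13).
Δs = 3**k*(2*k**2 + 10*k + 13), as required.
Evaluate: s_(n+1) = 3**(n + 1)*(n**2 + 4*n + 5); subtract s_(1) = 15 ⇒ S(n) = 3*3**n*n**2 + 12*3**n*n + 15*3**n - 15.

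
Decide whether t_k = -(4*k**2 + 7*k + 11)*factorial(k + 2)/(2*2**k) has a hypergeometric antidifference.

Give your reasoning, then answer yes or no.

Yes. s_k = -(4*k - 1)*factorial(k + 2)/2**k.

t_(k+1)/t_k = (k + 3)*(7*k + 4*(k + 1)**2 + 18)/(2*(4*k**2 + 7*k + 11)).
Normal form (A,B,C) = (k/2 + 3/2, 1, k**2 + 7*k/4 + 11/4).
f must satisfy (k/2 + 3/2)·f(k+1) − (1)·f(k) = k**2 + 7*k/4 + 11/4.
From deg A=1, deg B=0, deg C=2: d=1.
A polynomial solution: f(k) = (4*k - 1)/2.
Certificate R = B(k−1)f/C = 2*(4*k - 1)/(4*k**2 + 7*k + 11) gives s_k = -(4*k - 1)*factorial(k + 2)/2**k.
Check: Δs_k = -(4*k**2 + 7*k + 11)*factorial(k + 2)/(2*2**k). ✓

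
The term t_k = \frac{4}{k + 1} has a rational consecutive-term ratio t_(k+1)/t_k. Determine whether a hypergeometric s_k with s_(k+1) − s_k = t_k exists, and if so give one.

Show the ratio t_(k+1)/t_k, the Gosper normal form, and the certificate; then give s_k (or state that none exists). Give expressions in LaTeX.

t_(k+1)/t_k = (k + 1)/(k + 2).
A = k + 1, B = k + 2, C = 1.
f must satisfy (k + 1)·f(k+1) − (k + 1)·f(k) = 1.
Bound: deg f ≤ 0.
f = c0 ⇒ A·f(k+1) − B(k−1)·f(k) − C = -1. The system {-1 = 0} is inconsistent; no antidifference.

no hypergeometric antidifference exists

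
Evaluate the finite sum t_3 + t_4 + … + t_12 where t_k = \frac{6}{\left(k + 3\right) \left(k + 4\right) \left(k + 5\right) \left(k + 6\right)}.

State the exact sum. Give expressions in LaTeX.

Σ = 95/17136

The ratio is (k + 3)/(k + 7).
Factor: A=k + 3; B=k + 7; C=1.
Key eq: (k + 3)·f(k+1) = (k + 6)·f(k) + (1).
From deg A=1, deg B=1, deg C=0: d=3.
A polynomial solution: f(k) = k*(k**2 + 12*k + 47)/180.
Then R = B(k−1)f/C = k*(k + 6)*(k**2 + 12*k + 47)/180, so s_k = R(k)·t_k = k*(k**2 + 12*k + 47)/(30*(k + 3)*(k + 4)*(k + 5)).
Δs = 6/(k**4 + 18*k**3 + 119*k**2 + 342*k + 360), as required.
Sum = s_(13) − s_(3); s_(13) = 403/12240, s_(3) = 23/840 ⇒ 95/17136.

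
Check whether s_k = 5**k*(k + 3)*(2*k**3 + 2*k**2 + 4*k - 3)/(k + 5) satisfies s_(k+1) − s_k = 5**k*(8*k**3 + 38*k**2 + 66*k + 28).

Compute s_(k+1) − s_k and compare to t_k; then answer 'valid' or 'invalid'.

s_(k+1) = 5**(k + 1)*(2*k**4 + 16*k**3 + 46*k**2 + 61*k + 20)/(k + 6)
s_(k+1) − s_k = 5**k*(8*k**5 + 110*k**4 + 572*k**3 + 1386*k**2 + 1580*k + 554)/(k**2 + 11*k + 30)
(s_(k+1) − s_k) − t_k = 5**k*(-16*k**4 - 152*k**3 - 508*k**2 - 708*k - 286)/(k**2 + 11*k + 30)

Invalid: residual 5**k*(-16*k**4 - 152*k**3 - 508*k**2 - 708*k - 286)/(k**2 + 11*k + 30) ≠ 0.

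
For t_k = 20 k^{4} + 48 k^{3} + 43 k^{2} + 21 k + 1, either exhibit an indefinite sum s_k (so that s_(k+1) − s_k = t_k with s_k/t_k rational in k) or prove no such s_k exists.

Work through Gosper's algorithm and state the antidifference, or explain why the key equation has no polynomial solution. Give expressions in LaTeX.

s_k = k \left(4 k^{4} + 2 k^{3} - 3 k^{2} + k - 3\right)

Ratio r(k) = (20*k**4 + 128*k**3 + 307*k**2 + 331*k + 133)/(20*k**4 + 48*k**3 + 43*k**2 + 21*k + 1).
Normal form (A,B,C) = (1, 1, k**4 + 12*k**3/5 + 43*k**2/20 + 21*k/20 + 1/20).
Solve (1)·f(k+1) − (1)·f(k) = k**4 + 12*k**3/5 + 43*k**2/20 + 21*k/20 + 1/20.
deg f ≤ 5 (via 0,0,4).
Coefficient equations give f(k) = k*(4*k**4 + 2*k**3 - 3*k**2 + k - 3)/20.
Get s_k = R·t_k = k*(4*k**4 + 2*k**3 - 3*k**2 + k - 3) with R(k) = B(k−1)f(k)/C(k) = k*(4*k**4 + 2*k**3 - 3*k**2 + k - 3)/(20*k**4 + 48*k**3 + 43*k**2 + 21*k + 1).
Check: Δs_k = 20*k**4 + 48*k**3 + 43*k**2 + 21*k + 1. ✓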